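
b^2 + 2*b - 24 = (b - 4)*(b + 6)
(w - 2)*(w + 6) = w^2 + 4*w - 12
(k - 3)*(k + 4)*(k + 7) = k^3 + 8*k^2 - 5*k - 84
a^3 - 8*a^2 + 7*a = a*(a - 7)*(a - 1)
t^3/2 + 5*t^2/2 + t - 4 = (t/2 + 1)*(t - 1)*(t + 4)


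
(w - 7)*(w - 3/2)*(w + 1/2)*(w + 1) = w^4 - 7*w^3 - 7*w^2/4 + 23*w/2 + 21/4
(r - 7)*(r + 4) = r^2 - 3*r - 28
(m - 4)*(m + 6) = m^2 + 2*m - 24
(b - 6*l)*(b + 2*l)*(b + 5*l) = b^3 + b^2*l - 32*b*l^2 - 60*l^3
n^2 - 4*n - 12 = (n - 6)*(n + 2)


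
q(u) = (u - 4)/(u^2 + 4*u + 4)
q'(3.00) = 0.06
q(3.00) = -0.04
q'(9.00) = 0.00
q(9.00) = 0.04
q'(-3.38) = -5.09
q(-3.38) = -3.88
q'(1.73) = 0.16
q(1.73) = -0.16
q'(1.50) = 0.20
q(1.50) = -0.20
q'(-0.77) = 5.79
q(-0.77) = -3.15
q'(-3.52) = -3.85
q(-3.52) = -3.25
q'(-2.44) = -146.04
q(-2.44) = -33.26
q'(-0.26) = 1.95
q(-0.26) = -1.41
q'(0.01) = 1.23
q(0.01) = -0.99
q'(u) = (-2*u - 4)*(u - 4)/(u^2 + 4*u + 4)^2 + 1/(u^2 + 4*u + 4) = (10 - u)/(u^3 + 6*u^2 + 12*u + 8)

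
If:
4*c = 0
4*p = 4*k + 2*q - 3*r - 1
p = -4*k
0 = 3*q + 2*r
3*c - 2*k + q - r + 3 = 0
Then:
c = 0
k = 22/63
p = -88/63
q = -58/63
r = 29/21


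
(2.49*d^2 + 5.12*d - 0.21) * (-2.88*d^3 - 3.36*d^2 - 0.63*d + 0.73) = -7.1712*d^5 - 23.112*d^4 - 18.1671*d^3 - 0.7023*d^2 + 3.8699*d - 0.1533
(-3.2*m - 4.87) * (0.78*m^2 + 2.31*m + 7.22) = -2.496*m^3 - 11.1906*m^2 - 34.3537*m - 35.1614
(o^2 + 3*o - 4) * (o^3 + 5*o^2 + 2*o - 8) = o^5 + 8*o^4 + 13*o^3 - 22*o^2 - 32*o + 32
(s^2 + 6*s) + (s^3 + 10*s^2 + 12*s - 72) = s^3 + 11*s^2 + 18*s - 72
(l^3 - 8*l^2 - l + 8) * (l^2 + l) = l^5 - 7*l^4 - 9*l^3 + 7*l^2 + 8*l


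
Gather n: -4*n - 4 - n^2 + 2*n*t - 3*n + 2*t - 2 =-n^2 + n*(2*t - 7) + 2*t - 6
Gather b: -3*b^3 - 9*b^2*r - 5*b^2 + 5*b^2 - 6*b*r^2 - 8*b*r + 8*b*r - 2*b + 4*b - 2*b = -3*b^3 - 9*b^2*r - 6*b*r^2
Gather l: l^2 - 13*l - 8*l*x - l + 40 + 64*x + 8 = l^2 + l*(-8*x - 14) + 64*x + 48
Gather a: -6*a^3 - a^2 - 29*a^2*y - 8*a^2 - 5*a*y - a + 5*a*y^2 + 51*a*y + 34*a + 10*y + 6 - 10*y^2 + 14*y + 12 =-6*a^3 + a^2*(-29*y - 9) + a*(5*y^2 + 46*y + 33) - 10*y^2 + 24*y + 18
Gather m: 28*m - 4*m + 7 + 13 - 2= 24*m + 18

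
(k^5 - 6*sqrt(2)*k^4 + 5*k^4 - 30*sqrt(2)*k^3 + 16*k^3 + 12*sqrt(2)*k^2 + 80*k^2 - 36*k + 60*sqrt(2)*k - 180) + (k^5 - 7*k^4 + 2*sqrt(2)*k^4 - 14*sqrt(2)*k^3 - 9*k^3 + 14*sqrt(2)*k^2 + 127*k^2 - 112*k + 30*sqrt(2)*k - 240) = 2*k^5 - 4*sqrt(2)*k^4 - 2*k^4 - 44*sqrt(2)*k^3 + 7*k^3 + 26*sqrt(2)*k^2 + 207*k^2 - 148*k + 90*sqrt(2)*k - 420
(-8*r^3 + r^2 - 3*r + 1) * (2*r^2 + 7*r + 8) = -16*r^5 - 54*r^4 - 63*r^3 - 11*r^2 - 17*r + 8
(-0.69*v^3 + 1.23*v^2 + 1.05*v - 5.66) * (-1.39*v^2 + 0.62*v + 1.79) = 0.9591*v^5 - 2.1375*v^4 - 1.932*v^3 + 10.7201*v^2 - 1.6297*v - 10.1314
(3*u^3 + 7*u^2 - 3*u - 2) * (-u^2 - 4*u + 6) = -3*u^5 - 19*u^4 - 7*u^3 + 56*u^2 - 10*u - 12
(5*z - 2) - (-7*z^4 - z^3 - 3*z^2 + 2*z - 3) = 7*z^4 + z^3 + 3*z^2 + 3*z + 1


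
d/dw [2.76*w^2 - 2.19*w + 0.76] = 5.52*w - 2.19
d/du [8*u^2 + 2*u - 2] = 16*u + 2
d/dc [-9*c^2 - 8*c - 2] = -18*c - 8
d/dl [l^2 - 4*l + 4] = 2*l - 4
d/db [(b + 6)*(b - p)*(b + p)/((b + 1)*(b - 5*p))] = (-(b + 1)*(b + 6)*(b - p)*(b + p) + (b + 1)*(b - 5*p)*((b + 6)*(b - p) + (b + 6)*(b + p) + (b - p)*(b + p)) - (b + 6)*(b - 5*p)*(b - p)*(b + p))/((b + 1)^2*(b - 5*p)^2)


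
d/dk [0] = 0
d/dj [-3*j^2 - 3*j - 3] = -6*j - 3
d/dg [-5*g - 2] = -5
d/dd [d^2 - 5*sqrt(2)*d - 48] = 2*d - 5*sqrt(2)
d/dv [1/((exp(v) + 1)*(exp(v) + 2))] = (-2*exp(v) - 3)*exp(v)/(exp(4*v) + 6*exp(3*v) + 13*exp(2*v) + 12*exp(v) + 4)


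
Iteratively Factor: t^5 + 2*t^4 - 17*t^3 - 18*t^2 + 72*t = (t + 3)*(t^4 - t^3 - 14*t^2 + 24*t) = (t - 3)*(t + 3)*(t^3 + 2*t^2 - 8*t) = (t - 3)*(t + 3)*(t + 4)*(t^2 - 2*t) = (t - 3)*(t - 2)*(t + 3)*(t + 4)*(t)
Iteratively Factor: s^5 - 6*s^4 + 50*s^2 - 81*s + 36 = (s - 4)*(s^4 - 2*s^3 - 8*s^2 + 18*s - 9) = (s - 4)*(s - 3)*(s^3 + s^2 - 5*s + 3) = (s - 4)*(s - 3)*(s - 1)*(s^2 + 2*s - 3) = (s - 4)*(s - 3)*(s - 1)^2*(s + 3)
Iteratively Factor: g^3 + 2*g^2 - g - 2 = (g + 1)*(g^2 + g - 2) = (g - 1)*(g + 1)*(g + 2)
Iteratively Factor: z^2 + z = (z)*(z + 1)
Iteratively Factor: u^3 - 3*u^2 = (u - 3)*(u^2) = u*(u - 3)*(u)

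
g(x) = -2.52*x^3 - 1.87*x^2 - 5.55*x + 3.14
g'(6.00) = -300.15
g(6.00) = -641.80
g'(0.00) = -5.55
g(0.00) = 3.14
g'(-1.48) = -16.57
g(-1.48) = 15.43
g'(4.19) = -153.94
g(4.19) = -238.32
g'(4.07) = -146.00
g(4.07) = -220.32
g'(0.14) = -6.22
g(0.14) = 2.32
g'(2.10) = -46.74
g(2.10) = -40.10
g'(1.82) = -37.40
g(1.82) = -28.35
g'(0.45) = -8.76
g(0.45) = 0.03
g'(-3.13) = -67.91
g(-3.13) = 79.47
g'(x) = -7.56*x^2 - 3.74*x - 5.55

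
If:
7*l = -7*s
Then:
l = -s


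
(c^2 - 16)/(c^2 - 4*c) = (c + 4)/c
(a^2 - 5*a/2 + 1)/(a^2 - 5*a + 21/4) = 2*(2*a^2 - 5*a + 2)/(4*a^2 - 20*a + 21)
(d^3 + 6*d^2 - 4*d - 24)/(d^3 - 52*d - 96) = (d - 2)/(d - 8)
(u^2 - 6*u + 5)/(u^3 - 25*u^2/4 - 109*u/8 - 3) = 8*(-u^2 + 6*u - 5)/(-8*u^3 + 50*u^2 + 109*u + 24)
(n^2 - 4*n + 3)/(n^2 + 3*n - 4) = (n - 3)/(n + 4)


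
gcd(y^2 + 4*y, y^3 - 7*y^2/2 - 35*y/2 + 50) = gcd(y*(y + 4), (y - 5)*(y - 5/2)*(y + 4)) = y + 4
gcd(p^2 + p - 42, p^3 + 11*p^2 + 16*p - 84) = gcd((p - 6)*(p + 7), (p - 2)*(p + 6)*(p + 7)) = p + 7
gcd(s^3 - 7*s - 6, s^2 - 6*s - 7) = s + 1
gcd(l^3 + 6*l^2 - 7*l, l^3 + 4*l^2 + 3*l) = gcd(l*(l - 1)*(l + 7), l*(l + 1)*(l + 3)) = l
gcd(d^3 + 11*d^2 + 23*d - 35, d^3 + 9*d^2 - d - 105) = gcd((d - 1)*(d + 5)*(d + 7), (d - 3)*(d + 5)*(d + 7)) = d^2 + 12*d + 35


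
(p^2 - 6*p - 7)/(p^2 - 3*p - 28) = (p + 1)/(p + 4)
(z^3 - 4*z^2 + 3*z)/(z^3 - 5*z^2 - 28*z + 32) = z*(z - 3)/(z^2 - 4*z - 32)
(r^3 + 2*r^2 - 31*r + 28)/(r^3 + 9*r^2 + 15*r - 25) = (r^2 + 3*r - 28)/(r^2 + 10*r + 25)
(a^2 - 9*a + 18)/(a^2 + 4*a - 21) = (a - 6)/(a + 7)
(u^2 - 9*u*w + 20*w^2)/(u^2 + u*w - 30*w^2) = (u - 4*w)/(u + 6*w)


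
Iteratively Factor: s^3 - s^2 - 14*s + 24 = (s - 2)*(s^2 + s - 12) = (s - 3)*(s - 2)*(s + 4)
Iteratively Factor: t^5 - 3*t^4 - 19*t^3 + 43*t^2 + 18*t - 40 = (t + 4)*(t^4 - 7*t^3 + 9*t^2 + 7*t - 10) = (t - 5)*(t + 4)*(t^3 - 2*t^2 - t + 2) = (t - 5)*(t - 1)*(t + 4)*(t^2 - t - 2) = (t - 5)*(t - 2)*(t - 1)*(t + 4)*(t + 1)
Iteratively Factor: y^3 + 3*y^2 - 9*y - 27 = (y + 3)*(y^2 - 9) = (y + 3)^2*(y - 3)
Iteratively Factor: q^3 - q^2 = (q)*(q^2 - q) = q*(q - 1)*(q)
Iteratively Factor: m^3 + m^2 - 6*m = (m - 2)*(m^2 + 3*m) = (m - 2)*(m + 3)*(m)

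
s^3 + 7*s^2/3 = s^2*(s + 7/3)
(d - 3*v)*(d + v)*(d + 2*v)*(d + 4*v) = d^4 + 4*d^3*v - 7*d^2*v^2 - 34*d*v^3 - 24*v^4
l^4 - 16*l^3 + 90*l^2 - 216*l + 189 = (l - 7)*(l - 3)^3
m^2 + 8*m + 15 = (m + 3)*(m + 5)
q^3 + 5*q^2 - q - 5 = (q - 1)*(q + 1)*(q + 5)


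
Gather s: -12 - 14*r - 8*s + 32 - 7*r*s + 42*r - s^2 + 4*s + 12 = 28*r - s^2 + s*(-7*r - 4) + 32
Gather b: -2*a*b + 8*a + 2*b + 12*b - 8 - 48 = 8*a + b*(14 - 2*a) - 56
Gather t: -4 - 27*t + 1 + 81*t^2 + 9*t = 81*t^2 - 18*t - 3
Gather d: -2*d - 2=-2*d - 2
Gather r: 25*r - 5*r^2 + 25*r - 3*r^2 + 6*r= -8*r^2 + 56*r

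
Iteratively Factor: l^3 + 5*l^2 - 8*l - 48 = (l - 3)*(l^2 + 8*l + 16) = (l - 3)*(l + 4)*(l + 4)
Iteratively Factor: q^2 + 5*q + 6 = (q + 3)*(q + 2)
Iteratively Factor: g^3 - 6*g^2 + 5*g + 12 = (g - 4)*(g^2 - 2*g - 3) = (g - 4)*(g + 1)*(g - 3)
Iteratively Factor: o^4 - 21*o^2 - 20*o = (o + 1)*(o^3 - o^2 - 20*o) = o*(o + 1)*(o^2 - o - 20) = o*(o - 5)*(o + 1)*(o + 4)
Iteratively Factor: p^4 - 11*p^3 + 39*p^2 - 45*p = (p - 5)*(p^3 - 6*p^2 + 9*p) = p*(p - 5)*(p^2 - 6*p + 9) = p*(p - 5)*(p - 3)*(p - 3)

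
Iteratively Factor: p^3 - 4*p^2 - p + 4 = (p - 1)*(p^2 - 3*p - 4) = (p - 1)*(p + 1)*(p - 4)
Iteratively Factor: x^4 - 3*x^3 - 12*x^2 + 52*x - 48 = (x - 2)*(x^3 - x^2 - 14*x + 24) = (x - 2)*(x + 4)*(x^2 - 5*x + 6) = (x - 2)^2*(x + 4)*(x - 3)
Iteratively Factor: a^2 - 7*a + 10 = (a - 2)*(a - 5)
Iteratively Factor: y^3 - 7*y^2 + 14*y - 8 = (y - 2)*(y^2 - 5*y + 4) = (y - 2)*(y - 1)*(y - 4)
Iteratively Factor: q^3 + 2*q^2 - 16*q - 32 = (q - 4)*(q^2 + 6*q + 8) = (q - 4)*(q + 2)*(q + 4)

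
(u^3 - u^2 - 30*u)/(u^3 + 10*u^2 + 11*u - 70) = u*(u - 6)/(u^2 + 5*u - 14)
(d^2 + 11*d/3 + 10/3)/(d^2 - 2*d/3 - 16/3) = (3*d + 5)/(3*d - 8)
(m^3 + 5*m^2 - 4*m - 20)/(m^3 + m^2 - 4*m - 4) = (m + 5)/(m + 1)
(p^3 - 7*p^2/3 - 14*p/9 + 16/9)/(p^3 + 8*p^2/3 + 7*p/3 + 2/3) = (9*p^2 - 30*p + 16)/(3*(3*p^2 + 5*p + 2))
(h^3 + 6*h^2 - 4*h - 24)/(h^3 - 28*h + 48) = (h + 2)/(h - 4)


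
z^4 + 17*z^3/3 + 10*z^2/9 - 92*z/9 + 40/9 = (z - 2/3)^2*(z + 2)*(z + 5)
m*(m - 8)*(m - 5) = m^3 - 13*m^2 + 40*m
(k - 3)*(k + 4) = k^2 + k - 12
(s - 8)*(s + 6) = s^2 - 2*s - 48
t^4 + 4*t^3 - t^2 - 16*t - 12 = (t - 2)*(t + 1)*(t + 2)*(t + 3)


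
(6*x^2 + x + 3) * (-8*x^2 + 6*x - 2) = -48*x^4 + 28*x^3 - 30*x^2 + 16*x - 6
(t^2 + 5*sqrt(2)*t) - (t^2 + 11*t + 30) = -11*t + 5*sqrt(2)*t - 30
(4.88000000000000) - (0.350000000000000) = 4.53000000000000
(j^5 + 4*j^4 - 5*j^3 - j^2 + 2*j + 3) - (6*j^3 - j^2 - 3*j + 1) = j^5 + 4*j^4 - 11*j^3 + 5*j + 2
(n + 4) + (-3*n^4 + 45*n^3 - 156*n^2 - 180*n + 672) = -3*n^4 + 45*n^3 - 156*n^2 - 179*n + 676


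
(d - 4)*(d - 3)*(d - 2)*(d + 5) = d^4 - 4*d^3 - 19*d^2 + 106*d - 120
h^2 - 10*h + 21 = (h - 7)*(h - 3)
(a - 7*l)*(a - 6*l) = a^2 - 13*a*l + 42*l^2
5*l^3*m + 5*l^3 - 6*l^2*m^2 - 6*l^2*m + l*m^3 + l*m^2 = (-5*l + m)*(-l + m)*(l*m + l)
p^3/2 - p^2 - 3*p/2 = p*(p/2 + 1/2)*(p - 3)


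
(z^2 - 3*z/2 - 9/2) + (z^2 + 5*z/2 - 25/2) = 2*z^2 + z - 17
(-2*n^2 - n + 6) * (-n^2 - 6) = 2*n^4 + n^3 + 6*n^2 + 6*n - 36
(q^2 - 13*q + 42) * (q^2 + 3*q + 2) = q^4 - 10*q^3 + 5*q^2 + 100*q + 84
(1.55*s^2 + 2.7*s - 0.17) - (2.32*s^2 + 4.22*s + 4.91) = -0.77*s^2 - 1.52*s - 5.08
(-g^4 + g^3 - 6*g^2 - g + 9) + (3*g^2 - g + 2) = -g^4 + g^3 - 3*g^2 - 2*g + 11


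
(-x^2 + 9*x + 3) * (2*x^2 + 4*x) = -2*x^4 + 14*x^3 + 42*x^2 + 12*x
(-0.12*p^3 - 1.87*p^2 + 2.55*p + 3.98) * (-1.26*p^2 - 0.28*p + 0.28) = 0.1512*p^5 + 2.3898*p^4 - 2.723*p^3 - 6.2524*p^2 - 0.4004*p + 1.1144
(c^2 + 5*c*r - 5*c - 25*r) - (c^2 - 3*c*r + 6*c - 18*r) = 8*c*r - 11*c - 7*r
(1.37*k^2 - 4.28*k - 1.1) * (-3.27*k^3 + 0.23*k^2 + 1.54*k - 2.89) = -4.4799*k^5 + 14.3107*k^4 + 4.7224*k^3 - 10.8035*k^2 + 10.6752*k + 3.179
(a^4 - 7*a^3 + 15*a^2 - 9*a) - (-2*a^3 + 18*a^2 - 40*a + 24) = a^4 - 5*a^3 - 3*a^2 + 31*a - 24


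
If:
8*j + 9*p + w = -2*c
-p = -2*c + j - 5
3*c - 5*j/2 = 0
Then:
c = -5*w/94 - 225/94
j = -3*w/47 - 135/47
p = 145/47 - 2*w/47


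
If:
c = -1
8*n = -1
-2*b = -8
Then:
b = 4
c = -1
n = -1/8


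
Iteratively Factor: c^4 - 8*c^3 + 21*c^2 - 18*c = (c)*(c^3 - 8*c^2 + 21*c - 18) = c*(c - 3)*(c^2 - 5*c + 6) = c*(c - 3)^2*(c - 2)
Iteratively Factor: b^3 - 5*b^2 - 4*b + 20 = (b - 2)*(b^2 - 3*b - 10) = (b - 2)*(b + 2)*(b - 5)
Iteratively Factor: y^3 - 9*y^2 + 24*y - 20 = (y - 2)*(y^2 - 7*y + 10) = (y - 5)*(y - 2)*(y - 2)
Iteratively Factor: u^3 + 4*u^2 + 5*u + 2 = (u + 2)*(u^2 + 2*u + 1) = (u + 1)*(u + 2)*(u + 1)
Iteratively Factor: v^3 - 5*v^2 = (v)*(v^2 - 5*v) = v^2*(v - 5)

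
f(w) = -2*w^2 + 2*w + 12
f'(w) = 2 - 4*w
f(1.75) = 9.38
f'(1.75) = -5.00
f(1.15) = 11.66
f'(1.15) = -2.60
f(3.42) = -4.55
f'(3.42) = -11.68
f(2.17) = 6.92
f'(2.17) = -6.68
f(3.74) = -8.50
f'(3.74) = -12.96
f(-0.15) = 11.66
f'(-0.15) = 2.60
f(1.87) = 8.75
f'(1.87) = -5.48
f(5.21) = -31.87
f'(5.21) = -18.84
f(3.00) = 0.00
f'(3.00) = -10.00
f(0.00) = 12.00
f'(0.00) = 2.00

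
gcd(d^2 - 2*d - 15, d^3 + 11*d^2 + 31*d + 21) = d + 3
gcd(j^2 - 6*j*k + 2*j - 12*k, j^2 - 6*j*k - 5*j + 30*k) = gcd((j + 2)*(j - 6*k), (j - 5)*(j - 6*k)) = j - 6*k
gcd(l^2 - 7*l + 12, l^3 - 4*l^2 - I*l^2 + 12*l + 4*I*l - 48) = l - 4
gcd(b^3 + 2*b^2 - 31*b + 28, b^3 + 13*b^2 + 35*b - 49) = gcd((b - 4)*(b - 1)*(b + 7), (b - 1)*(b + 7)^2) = b^2 + 6*b - 7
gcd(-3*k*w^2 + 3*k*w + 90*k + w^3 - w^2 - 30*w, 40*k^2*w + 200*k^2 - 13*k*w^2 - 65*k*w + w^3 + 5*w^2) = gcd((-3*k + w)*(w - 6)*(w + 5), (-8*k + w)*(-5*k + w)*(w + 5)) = w + 5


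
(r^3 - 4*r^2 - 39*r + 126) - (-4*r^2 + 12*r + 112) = r^3 - 51*r + 14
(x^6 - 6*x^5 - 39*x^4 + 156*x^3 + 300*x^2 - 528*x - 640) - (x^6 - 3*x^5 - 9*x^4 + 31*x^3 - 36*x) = -3*x^5 - 30*x^4 + 125*x^3 + 300*x^2 - 492*x - 640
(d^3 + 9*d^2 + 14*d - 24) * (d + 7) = d^4 + 16*d^3 + 77*d^2 + 74*d - 168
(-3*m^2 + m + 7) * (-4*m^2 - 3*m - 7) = 12*m^4 + 5*m^3 - 10*m^2 - 28*m - 49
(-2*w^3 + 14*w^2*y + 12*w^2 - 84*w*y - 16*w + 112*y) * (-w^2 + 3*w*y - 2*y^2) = 2*w^5 - 20*w^4*y - 12*w^4 + 46*w^3*y^2 + 120*w^3*y + 16*w^3 - 28*w^2*y^3 - 276*w^2*y^2 - 160*w^2*y + 168*w*y^3 + 368*w*y^2 - 224*y^3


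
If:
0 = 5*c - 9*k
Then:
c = 9*k/5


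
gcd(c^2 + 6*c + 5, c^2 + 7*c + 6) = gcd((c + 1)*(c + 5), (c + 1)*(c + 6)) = c + 1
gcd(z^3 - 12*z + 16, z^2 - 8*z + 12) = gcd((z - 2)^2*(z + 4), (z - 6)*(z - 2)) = z - 2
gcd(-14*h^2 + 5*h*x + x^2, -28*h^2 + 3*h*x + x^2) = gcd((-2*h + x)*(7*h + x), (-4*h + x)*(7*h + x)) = 7*h + x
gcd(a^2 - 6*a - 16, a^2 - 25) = 1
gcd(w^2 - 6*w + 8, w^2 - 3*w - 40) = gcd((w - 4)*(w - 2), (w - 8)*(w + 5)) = 1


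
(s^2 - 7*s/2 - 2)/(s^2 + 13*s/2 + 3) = (s - 4)/(s + 6)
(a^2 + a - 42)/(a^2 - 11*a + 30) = (a + 7)/(a - 5)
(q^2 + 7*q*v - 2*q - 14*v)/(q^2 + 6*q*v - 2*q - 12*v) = (q + 7*v)/(q + 6*v)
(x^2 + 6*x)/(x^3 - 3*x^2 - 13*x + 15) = x*(x + 6)/(x^3 - 3*x^2 - 13*x + 15)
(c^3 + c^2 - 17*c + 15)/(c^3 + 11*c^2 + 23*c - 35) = (c - 3)/(c + 7)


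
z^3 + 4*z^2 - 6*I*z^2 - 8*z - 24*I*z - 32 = (z + 4)*(z - 4*I)*(z - 2*I)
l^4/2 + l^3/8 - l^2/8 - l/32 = l*(l/2 + 1/4)*(l - 1/2)*(l + 1/4)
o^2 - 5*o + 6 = (o - 3)*(o - 2)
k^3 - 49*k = k*(k - 7)*(k + 7)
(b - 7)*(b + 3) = b^2 - 4*b - 21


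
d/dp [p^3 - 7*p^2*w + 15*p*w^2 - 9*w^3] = 3*p^2 - 14*p*w + 15*w^2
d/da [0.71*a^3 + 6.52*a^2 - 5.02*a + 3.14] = 2.13*a^2 + 13.04*a - 5.02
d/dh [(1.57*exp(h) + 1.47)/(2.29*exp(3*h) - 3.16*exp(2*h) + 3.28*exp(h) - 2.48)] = (-7.1906*exp(3*h) - 5.1377*exp(2*h) + 9.2904*exp(h) - 8.7152)*exp(h)/(5.2441*exp(6*h) - 14.4728*exp(5*h) + 25.008*exp(4*h) - 32.088*exp(3*h) + 26.432*exp(2*h) - 16.2688*exp(h) + 6.1504)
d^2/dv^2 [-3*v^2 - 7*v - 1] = -6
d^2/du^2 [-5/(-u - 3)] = 10/(u + 3)^3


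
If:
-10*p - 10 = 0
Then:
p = -1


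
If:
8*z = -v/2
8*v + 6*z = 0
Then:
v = 0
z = 0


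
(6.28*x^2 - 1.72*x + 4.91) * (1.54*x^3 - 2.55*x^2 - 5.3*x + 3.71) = 9.6712*x^5 - 18.6628*x^4 - 21.3366*x^3 + 19.8943*x^2 - 32.4042*x + 18.2161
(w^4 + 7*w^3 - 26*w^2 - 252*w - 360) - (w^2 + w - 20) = w^4 + 7*w^3 - 27*w^2 - 253*w - 340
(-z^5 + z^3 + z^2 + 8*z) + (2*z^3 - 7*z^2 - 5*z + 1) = -z^5 + 3*z^3 - 6*z^2 + 3*z + 1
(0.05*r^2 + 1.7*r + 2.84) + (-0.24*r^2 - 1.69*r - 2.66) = -0.19*r^2 + 0.01*r + 0.18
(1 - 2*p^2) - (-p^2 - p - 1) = -p^2 + p + 2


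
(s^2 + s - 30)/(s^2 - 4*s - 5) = (s + 6)/(s + 1)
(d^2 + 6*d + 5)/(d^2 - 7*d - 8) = (d + 5)/(d - 8)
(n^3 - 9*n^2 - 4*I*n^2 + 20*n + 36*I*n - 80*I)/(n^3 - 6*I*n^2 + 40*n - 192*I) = (n^2 - 9*n + 20)/(n^2 - 2*I*n + 48)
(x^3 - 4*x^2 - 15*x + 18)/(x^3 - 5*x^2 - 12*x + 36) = (x - 1)/(x - 2)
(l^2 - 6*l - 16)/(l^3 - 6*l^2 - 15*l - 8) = (l + 2)/(l^2 + 2*l + 1)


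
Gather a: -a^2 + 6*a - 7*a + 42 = -a^2 - a + 42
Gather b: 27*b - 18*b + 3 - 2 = 9*b + 1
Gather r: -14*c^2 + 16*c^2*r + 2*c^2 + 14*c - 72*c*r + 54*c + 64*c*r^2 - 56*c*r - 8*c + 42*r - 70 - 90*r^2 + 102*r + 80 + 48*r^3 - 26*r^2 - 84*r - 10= -12*c^2 + 60*c + 48*r^3 + r^2*(64*c - 116) + r*(16*c^2 - 128*c + 60)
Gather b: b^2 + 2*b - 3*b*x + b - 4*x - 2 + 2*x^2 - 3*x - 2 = b^2 + b*(3 - 3*x) + 2*x^2 - 7*x - 4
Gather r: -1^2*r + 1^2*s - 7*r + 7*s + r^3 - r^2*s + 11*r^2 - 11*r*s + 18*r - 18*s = r^3 + r^2*(11 - s) + r*(10 - 11*s) - 10*s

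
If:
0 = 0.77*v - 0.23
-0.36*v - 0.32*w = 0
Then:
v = 0.30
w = -0.34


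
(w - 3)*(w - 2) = w^2 - 5*w + 6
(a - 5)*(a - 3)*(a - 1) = a^3 - 9*a^2 + 23*a - 15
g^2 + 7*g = g*(g + 7)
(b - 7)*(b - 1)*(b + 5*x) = b^3 + 5*b^2*x - 8*b^2 - 40*b*x + 7*b + 35*x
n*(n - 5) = n^2 - 5*n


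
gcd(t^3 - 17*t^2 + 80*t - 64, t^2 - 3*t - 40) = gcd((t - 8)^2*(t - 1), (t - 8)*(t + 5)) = t - 8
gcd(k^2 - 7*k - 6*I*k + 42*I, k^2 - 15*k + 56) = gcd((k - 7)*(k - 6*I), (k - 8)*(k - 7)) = k - 7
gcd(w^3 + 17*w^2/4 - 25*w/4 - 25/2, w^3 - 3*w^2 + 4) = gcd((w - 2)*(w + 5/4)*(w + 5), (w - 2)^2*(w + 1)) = w - 2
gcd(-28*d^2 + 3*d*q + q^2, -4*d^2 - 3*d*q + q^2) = -4*d + q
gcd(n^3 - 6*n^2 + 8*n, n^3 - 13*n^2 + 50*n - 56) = n^2 - 6*n + 8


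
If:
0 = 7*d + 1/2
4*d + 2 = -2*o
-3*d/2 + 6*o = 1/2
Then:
No Solution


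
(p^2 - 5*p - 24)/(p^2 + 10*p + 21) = (p - 8)/(p + 7)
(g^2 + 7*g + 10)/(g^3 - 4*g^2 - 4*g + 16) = (g + 5)/(g^2 - 6*g + 8)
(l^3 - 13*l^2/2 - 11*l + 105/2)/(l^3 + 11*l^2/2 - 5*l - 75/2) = (l - 7)/(l + 5)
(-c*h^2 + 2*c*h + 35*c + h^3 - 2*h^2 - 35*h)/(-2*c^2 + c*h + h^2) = (h^2 - 2*h - 35)/(2*c + h)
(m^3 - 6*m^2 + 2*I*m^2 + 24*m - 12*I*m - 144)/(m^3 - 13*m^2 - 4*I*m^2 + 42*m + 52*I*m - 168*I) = (m + 6*I)/(m - 7)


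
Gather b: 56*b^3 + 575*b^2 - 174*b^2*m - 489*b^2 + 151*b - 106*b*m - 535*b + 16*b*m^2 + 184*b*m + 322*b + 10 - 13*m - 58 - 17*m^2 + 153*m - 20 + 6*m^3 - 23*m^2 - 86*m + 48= 56*b^3 + b^2*(86 - 174*m) + b*(16*m^2 + 78*m - 62) + 6*m^3 - 40*m^2 + 54*m - 20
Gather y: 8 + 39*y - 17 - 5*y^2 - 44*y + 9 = -5*y^2 - 5*y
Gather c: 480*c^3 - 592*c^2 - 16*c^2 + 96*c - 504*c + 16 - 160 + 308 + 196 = 480*c^3 - 608*c^2 - 408*c + 360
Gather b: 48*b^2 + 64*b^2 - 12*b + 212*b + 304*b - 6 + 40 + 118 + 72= 112*b^2 + 504*b + 224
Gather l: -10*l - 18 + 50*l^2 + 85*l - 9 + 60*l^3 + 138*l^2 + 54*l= 60*l^3 + 188*l^2 + 129*l - 27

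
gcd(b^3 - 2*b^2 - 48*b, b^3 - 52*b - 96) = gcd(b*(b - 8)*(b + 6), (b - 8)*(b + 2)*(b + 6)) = b^2 - 2*b - 48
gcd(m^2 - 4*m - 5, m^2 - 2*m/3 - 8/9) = 1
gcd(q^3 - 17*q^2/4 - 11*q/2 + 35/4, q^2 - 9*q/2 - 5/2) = q - 5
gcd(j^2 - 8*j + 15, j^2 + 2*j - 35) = j - 5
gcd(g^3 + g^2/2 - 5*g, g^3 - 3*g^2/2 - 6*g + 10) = g^2 + g/2 - 5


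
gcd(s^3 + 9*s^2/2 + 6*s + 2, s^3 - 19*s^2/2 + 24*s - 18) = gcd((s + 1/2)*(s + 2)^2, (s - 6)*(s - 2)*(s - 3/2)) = 1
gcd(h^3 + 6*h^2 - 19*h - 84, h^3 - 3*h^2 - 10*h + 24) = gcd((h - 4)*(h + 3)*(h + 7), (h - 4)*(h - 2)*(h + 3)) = h^2 - h - 12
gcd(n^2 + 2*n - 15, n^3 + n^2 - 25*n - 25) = n + 5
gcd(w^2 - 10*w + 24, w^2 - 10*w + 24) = w^2 - 10*w + 24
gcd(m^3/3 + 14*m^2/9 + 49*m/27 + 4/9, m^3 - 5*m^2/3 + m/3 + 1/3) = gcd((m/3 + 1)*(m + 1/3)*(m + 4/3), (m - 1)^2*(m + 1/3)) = m + 1/3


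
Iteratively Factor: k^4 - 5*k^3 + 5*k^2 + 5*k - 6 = (k + 1)*(k^3 - 6*k^2 + 11*k - 6) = (k - 3)*(k + 1)*(k^2 - 3*k + 2) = (k - 3)*(k - 1)*(k + 1)*(k - 2)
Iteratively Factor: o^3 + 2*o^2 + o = (o + 1)*(o^2 + o) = o*(o + 1)*(o + 1)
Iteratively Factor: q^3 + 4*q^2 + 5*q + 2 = (q + 1)*(q^2 + 3*q + 2) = (q + 1)^2*(q + 2)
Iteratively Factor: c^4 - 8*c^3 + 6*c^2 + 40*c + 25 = (c + 1)*(c^3 - 9*c^2 + 15*c + 25) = (c - 5)*(c + 1)*(c^2 - 4*c - 5) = (c - 5)^2*(c + 1)*(c + 1)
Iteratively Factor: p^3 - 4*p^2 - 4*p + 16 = (p - 4)*(p^2 - 4) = (p - 4)*(p - 2)*(p + 2)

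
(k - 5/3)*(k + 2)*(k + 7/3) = k^3 + 8*k^2/3 - 23*k/9 - 70/9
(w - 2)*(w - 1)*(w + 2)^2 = w^4 + w^3 - 6*w^2 - 4*w + 8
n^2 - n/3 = n*(n - 1/3)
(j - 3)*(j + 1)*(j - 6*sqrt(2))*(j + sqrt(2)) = j^4 - 5*sqrt(2)*j^3 - 2*j^3 - 15*j^2 + 10*sqrt(2)*j^2 + 15*sqrt(2)*j + 24*j + 36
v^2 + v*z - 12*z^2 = (v - 3*z)*(v + 4*z)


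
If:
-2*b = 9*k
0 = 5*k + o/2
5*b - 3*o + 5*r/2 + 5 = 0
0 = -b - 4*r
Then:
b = 24/11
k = -16/33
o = 160/33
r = -6/11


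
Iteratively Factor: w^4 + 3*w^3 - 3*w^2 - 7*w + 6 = (w + 3)*(w^3 - 3*w + 2) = (w - 1)*(w + 3)*(w^2 + w - 2) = (w - 1)^2*(w + 3)*(w + 2)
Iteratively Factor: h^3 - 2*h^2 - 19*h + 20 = (h - 1)*(h^2 - h - 20) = (h - 5)*(h - 1)*(h + 4)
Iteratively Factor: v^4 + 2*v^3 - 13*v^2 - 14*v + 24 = (v - 3)*(v^3 + 5*v^2 + 2*v - 8) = (v - 3)*(v + 4)*(v^2 + v - 2) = (v - 3)*(v - 1)*(v + 4)*(v + 2)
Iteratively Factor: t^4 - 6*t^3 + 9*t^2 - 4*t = (t - 1)*(t^3 - 5*t^2 + 4*t) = (t - 4)*(t - 1)*(t^2 - t) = t*(t - 4)*(t - 1)*(t - 1)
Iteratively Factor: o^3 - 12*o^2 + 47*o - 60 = (o - 5)*(o^2 - 7*o + 12) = (o - 5)*(o - 3)*(o - 4)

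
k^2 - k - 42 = (k - 7)*(k + 6)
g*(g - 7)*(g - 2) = g^3 - 9*g^2 + 14*g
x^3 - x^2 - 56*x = x*(x - 8)*(x + 7)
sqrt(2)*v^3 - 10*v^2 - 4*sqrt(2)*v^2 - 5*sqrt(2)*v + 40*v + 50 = (v - 5)*(v - 5*sqrt(2))*(sqrt(2)*v + sqrt(2))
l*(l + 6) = l^2 + 6*l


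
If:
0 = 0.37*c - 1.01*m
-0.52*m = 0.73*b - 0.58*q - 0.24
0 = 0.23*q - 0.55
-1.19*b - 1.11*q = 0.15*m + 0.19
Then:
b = -3.38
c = 21.51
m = 7.88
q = 2.39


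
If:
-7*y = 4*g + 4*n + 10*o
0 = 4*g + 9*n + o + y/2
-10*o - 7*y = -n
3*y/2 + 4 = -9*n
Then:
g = 20/159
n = -16/159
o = 76/53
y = -328/159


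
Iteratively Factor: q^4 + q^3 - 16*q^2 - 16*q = (q - 4)*(q^3 + 5*q^2 + 4*q) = (q - 4)*(q + 1)*(q^2 + 4*q) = q*(q - 4)*(q + 1)*(q + 4)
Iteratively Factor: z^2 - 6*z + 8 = (z - 2)*(z - 4)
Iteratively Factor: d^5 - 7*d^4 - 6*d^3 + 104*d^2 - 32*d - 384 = (d + 2)*(d^4 - 9*d^3 + 12*d^2 + 80*d - 192) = (d - 4)*(d + 2)*(d^3 - 5*d^2 - 8*d + 48) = (d - 4)^2*(d + 2)*(d^2 - d - 12) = (d - 4)^3*(d + 2)*(d + 3)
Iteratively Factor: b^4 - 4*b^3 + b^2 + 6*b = (b)*(b^3 - 4*b^2 + b + 6) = b*(b - 3)*(b^2 - b - 2) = b*(b - 3)*(b + 1)*(b - 2)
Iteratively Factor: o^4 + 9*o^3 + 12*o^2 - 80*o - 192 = (o + 4)*(o^3 + 5*o^2 - 8*o - 48) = (o + 4)^2*(o^2 + o - 12) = (o + 4)^3*(o - 3)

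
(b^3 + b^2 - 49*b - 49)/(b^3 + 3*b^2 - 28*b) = (b^2 - 6*b - 7)/(b*(b - 4))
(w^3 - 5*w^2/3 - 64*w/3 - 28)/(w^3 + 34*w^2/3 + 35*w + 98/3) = (w - 6)/(w + 7)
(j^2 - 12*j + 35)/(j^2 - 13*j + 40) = (j - 7)/(j - 8)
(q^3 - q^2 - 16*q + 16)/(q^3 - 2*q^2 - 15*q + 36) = (q^2 - 5*q + 4)/(q^2 - 6*q + 9)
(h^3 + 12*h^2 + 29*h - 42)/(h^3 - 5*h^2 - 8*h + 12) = (h^2 + 13*h + 42)/(h^2 - 4*h - 12)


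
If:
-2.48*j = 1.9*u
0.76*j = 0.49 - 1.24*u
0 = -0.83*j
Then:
No Solution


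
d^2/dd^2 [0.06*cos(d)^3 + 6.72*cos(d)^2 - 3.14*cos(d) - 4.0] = 3.095*cos(d) - 13.44*cos(2*d) - 0.135*cos(3*d)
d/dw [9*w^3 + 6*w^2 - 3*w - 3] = 27*w^2 + 12*w - 3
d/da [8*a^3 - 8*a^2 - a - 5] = 24*a^2 - 16*a - 1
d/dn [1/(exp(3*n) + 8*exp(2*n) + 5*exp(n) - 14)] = (-3*exp(2*n) - 16*exp(n) - 5)*exp(n)/(exp(3*n) + 8*exp(2*n) + 5*exp(n) - 14)^2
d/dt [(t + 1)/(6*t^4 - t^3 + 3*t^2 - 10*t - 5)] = (-18*t^4 - 22*t^3 - 6*t + 5)/(36*t^8 - 12*t^7 + 37*t^6 - 126*t^5 - 31*t^4 - 50*t^3 + 70*t^2 + 100*t + 25)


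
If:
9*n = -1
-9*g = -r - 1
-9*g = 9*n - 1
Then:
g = 2/9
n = -1/9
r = 1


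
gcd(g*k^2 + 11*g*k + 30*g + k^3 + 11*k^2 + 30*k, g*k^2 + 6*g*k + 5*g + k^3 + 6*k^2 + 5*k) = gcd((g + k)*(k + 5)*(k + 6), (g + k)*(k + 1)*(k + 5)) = g*k + 5*g + k^2 + 5*k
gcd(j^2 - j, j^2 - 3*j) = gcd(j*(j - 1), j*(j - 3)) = j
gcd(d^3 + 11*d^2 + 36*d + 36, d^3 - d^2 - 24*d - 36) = d^2 + 5*d + 6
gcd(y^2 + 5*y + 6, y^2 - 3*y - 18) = y + 3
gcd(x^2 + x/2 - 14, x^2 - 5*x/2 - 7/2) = x - 7/2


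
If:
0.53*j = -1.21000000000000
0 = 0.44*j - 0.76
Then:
No Solution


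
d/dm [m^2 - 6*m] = 2*m - 6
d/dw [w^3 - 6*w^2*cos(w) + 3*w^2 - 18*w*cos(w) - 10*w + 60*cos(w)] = 6*w^2*sin(w) + 3*w^2 + 18*w*sin(w) - 12*w*cos(w) + 6*w - 60*sin(w) - 18*cos(w) - 10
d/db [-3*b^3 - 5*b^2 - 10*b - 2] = -9*b^2 - 10*b - 10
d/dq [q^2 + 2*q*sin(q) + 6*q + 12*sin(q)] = 2*q*cos(q) + 2*q + 2*sin(q) + 12*cos(q) + 6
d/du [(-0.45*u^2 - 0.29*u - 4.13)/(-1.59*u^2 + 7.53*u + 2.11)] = (-3.8496*u^2 - 15.0324*u + 30.487)/(2.5281*u^4 - 23.9454*u^3 + 49.9911*u^2 + 31.7766*u + 4.4521)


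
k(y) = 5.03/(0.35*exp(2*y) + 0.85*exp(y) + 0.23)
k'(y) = 5.03*(-0.7*exp(2*y) - 0.85*exp(y))/(0.35*exp(2*y) + 0.85*exp(y) + 0.23)^2 = (-3.521*exp(y) - 4.2755)*exp(y)/(0.35*exp(2*y) + 0.85*exp(y) + 0.23)^2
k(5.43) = 0.00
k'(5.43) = -0.00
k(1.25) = 0.67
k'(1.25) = -1.04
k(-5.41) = 21.51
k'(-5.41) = -0.35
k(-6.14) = 21.70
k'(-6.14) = -0.17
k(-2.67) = 17.31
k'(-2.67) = -3.71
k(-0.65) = 6.54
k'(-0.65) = -5.40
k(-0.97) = 8.35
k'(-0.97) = -5.86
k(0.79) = 1.32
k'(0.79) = -1.83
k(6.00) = 0.00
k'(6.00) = 0.00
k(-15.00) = 21.87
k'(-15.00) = 0.00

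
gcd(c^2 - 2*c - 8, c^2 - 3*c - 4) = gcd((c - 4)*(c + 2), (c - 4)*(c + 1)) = c - 4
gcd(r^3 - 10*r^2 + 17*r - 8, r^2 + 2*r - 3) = r - 1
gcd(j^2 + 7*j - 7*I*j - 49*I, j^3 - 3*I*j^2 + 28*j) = j - 7*I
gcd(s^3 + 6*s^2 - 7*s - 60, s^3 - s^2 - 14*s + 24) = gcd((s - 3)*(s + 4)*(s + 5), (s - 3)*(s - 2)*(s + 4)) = s^2 + s - 12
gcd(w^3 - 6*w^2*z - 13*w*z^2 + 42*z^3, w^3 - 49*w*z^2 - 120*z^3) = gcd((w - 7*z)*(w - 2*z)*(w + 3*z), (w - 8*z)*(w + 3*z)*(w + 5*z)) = w + 3*z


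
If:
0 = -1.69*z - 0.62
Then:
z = -0.37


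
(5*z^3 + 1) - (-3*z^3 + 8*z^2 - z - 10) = 8*z^3 - 8*z^2 + z + 11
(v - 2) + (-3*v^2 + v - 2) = -3*v^2 + 2*v - 4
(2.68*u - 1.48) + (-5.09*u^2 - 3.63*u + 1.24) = -5.09*u^2 - 0.95*u - 0.24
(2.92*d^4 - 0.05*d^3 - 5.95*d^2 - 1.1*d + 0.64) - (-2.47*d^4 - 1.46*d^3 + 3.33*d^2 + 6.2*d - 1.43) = 5.39*d^4 + 1.41*d^3 - 9.28*d^2 - 7.3*d + 2.07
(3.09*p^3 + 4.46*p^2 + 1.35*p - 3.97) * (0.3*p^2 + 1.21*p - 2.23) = 0.927*p^5 + 5.0769*p^4 - 1.0891*p^3 - 9.5033*p^2 - 7.8142*p + 8.8531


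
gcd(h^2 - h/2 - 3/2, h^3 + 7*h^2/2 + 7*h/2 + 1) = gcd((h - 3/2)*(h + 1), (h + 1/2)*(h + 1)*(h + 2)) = h + 1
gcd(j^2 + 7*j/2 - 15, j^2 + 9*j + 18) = j + 6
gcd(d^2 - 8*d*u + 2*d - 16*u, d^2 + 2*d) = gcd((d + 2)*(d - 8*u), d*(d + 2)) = d + 2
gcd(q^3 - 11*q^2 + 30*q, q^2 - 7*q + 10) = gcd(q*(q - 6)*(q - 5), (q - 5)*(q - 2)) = q - 5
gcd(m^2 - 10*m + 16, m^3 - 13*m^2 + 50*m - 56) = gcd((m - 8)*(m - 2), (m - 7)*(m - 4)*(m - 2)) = m - 2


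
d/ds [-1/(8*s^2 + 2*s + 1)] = 2*(8*s + 1)/(8*s^2 + 2*s + 1)^2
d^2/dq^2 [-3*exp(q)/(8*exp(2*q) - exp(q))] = (-192*exp(q) - 24)*exp(q)/(512*exp(3*q) - 192*exp(2*q) + 24*exp(q) - 1)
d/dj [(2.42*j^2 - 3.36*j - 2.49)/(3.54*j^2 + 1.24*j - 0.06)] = (14.8952*j^2 + 17.3388*j + 3.2892)/(12.5316*j^4 + 8.7792*j^3 + 1.1128*j^2 - 0.1488*j + 0.0036)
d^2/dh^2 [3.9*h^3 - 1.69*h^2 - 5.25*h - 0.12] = 23.4*h - 3.38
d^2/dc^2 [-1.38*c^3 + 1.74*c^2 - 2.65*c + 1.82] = 3.48 - 8.28*c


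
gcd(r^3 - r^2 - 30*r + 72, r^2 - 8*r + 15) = r - 3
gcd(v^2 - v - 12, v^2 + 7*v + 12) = v + 3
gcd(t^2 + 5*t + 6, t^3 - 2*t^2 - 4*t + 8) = t + 2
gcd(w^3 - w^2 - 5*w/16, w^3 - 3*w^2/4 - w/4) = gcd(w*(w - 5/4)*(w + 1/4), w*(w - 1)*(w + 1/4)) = w^2 + w/4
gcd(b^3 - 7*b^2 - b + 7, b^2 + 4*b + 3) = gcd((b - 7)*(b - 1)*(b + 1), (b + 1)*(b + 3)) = b + 1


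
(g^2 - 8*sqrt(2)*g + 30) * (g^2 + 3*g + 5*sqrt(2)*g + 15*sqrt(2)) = g^4 - 3*sqrt(2)*g^3 + 3*g^3 - 50*g^2 - 9*sqrt(2)*g^2 - 150*g + 150*sqrt(2)*g + 450*sqrt(2)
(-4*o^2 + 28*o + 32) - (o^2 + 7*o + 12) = -5*o^2 + 21*o + 20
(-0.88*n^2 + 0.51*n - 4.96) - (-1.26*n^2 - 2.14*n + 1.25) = 0.38*n^2 + 2.65*n - 6.21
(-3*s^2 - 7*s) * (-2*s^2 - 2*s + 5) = 6*s^4 + 20*s^3 - s^2 - 35*s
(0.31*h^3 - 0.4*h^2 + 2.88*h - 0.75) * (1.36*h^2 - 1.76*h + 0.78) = 0.4216*h^5 - 1.0896*h^4 + 4.8626*h^3 - 6.4008*h^2 + 3.5664*h - 0.585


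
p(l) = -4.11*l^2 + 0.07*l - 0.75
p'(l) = 0.07 - 8.22*l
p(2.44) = -25.05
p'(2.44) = -19.99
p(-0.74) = -3.05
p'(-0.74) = 6.15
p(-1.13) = -6.08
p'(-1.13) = 9.36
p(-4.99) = -103.44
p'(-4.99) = 41.09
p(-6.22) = -160.19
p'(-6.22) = 51.20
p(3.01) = -37.78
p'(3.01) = -24.67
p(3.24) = -43.67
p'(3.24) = -26.56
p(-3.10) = -40.46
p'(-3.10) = 25.55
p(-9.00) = -334.29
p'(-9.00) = 74.05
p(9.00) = -333.03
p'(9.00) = -73.91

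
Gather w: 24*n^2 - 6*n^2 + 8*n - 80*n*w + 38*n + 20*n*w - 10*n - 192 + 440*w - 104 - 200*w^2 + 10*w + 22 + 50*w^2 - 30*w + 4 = 18*n^2 + 36*n - 150*w^2 + w*(420 - 60*n) - 270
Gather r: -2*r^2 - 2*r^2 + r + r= -4*r^2 + 2*r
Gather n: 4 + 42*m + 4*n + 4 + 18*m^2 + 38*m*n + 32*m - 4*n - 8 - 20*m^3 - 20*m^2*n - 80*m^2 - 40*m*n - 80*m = -20*m^3 - 62*m^2 - 6*m + n*(-20*m^2 - 2*m)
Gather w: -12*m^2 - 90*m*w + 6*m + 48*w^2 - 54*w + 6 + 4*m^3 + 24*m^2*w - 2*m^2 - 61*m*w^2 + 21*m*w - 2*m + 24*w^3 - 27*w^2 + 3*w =4*m^3 - 14*m^2 + 4*m + 24*w^3 + w^2*(21 - 61*m) + w*(24*m^2 - 69*m - 51) + 6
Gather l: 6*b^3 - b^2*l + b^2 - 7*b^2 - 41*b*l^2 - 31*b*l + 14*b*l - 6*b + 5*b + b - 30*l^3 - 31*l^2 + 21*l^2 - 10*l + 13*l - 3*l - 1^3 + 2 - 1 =6*b^3 - 6*b^2 - 30*l^3 + l^2*(-41*b - 10) + l*(-b^2 - 17*b)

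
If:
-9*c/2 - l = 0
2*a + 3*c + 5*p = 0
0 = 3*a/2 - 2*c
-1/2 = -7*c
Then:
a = 2/21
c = 1/14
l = -9/28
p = -17/210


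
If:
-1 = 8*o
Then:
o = -1/8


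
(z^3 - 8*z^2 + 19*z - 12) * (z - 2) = z^4 - 10*z^3 + 35*z^2 - 50*z + 24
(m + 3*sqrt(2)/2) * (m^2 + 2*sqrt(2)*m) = m^3 + 7*sqrt(2)*m^2/2 + 6*m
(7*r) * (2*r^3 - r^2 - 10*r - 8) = 14*r^4 - 7*r^3 - 70*r^2 - 56*r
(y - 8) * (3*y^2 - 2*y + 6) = 3*y^3 - 26*y^2 + 22*y - 48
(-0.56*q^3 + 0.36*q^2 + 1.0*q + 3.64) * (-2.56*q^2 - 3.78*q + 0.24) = 1.4336*q^5 + 1.1952*q^4 - 4.0552*q^3 - 13.012*q^2 - 13.5192*q + 0.8736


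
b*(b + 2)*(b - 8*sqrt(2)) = b^3 - 8*sqrt(2)*b^2 + 2*b^2 - 16*sqrt(2)*b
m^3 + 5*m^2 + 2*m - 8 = (m - 1)*(m + 2)*(m + 4)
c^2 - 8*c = c*(c - 8)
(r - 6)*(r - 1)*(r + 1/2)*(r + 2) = r^4 - 9*r^3/2 - 21*r^2/2 + 8*r + 6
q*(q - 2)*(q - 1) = q^3 - 3*q^2 + 2*q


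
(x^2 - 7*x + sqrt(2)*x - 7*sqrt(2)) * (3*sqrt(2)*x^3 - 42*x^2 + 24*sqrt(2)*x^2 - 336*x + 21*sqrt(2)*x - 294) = 3*sqrt(2)*x^5 - 36*x^4 + 3*sqrt(2)*x^4 - 189*sqrt(2)*x^3 - 36*x^3 - 189*sqrt(2)*x^2 + 1764*x^2 + 1764*x + 2058*sqrt(2)*x + 2058*sqrt(2)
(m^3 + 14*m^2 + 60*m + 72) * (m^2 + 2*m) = m^5 + 16*m^4 + 88*m^3 + 192*m^2 + 144*m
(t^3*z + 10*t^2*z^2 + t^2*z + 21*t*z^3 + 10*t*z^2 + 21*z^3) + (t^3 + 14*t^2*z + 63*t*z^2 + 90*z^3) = t^3*z + t^3 + 10*t^2*z^2 + 15*t^2*z + 21*t*z^3 + 73*t*z^2 + 111*z^3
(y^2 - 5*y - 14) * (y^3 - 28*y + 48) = y^5 - 5*y^4 - 42*y^3 + 188*y^2 + 152*y - 672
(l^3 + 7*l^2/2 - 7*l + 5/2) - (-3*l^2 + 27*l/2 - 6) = l^3 + 13*l^2/2 - 41*l/2 + 17/2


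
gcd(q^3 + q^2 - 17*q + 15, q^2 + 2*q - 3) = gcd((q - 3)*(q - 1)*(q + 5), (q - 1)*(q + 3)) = q - 1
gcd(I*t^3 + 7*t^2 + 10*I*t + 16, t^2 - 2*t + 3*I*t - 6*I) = 1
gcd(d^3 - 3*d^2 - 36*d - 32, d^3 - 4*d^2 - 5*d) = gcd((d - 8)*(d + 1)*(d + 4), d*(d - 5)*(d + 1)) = d + 1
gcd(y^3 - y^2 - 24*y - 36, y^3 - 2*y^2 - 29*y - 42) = y^2 + 5*y + 6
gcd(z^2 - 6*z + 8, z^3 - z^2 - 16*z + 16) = z - 4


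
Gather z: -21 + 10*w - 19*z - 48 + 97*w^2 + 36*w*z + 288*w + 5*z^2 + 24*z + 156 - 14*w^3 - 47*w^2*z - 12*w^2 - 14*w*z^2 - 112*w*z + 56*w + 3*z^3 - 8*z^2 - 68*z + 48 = -14*w^3 + 85*w^2 + 354*w + 3*z^3 + z^2*(-14*w - 3) + z*(-47*w^2 - 76*w - 63) + 135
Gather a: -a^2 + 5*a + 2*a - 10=-a^2 + 7*a - 10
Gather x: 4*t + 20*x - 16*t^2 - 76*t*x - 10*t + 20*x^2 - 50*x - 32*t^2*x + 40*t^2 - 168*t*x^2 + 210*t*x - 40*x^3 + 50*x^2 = 24*t^2 - 6*t - 40*x^3 + x^2*(70 - 168*t) + x*(-32*t^2 + 134*t - 30)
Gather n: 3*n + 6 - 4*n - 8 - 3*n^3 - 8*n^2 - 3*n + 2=-3*n^3 - 8*n^2 - 4*n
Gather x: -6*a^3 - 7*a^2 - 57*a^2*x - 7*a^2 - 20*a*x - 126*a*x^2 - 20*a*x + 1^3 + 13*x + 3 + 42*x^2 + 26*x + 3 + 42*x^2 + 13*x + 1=-6*a^3 - 14*a^2 + x^2*(84 - 126*a) + x*(-57*a^2 - 40*a + 52) + 8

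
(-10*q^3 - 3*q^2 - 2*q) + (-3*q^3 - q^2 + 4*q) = -13*q^3 - 4*q^2 + 2*q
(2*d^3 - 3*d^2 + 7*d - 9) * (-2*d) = -4*d^4 + 6*d^3 - 14*d^2 + 18*d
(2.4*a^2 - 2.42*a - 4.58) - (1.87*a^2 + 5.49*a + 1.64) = 0.53*a^2 - 7.91*a - 6.22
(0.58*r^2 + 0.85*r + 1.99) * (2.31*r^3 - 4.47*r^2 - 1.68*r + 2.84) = 1.3398*r^5 - 0.6291*r^4 - 0.177*r^3 - 8.6761*r^2 - 0.9292*r + 5.6516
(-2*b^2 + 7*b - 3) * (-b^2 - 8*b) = 2*b^4 + 9*b^3 - 53*b^2 + 24*b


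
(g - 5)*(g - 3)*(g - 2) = g^3 - 10*g^2 + 31*g - 30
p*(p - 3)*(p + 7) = p^3 + 4*p^2 - 21*p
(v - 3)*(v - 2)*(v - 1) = v^3 - 6*v^2 + 11*v - 6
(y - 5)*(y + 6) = y^2 + y - 30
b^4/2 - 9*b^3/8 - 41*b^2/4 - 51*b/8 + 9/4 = (b/2 + 1/2)*(b - 6)*(b - 1/4)*(b + 3)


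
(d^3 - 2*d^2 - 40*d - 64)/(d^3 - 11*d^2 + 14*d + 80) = (d + 4)/(d - 5)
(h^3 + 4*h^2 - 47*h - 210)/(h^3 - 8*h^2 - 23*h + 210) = (h + 6)/(h - 6)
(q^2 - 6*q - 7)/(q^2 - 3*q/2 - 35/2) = 2*(-q^2 + 6*q + 7)/(-2*q^2 + 3*q + 35)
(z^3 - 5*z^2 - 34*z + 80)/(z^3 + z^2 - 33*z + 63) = (z^3 - 5*z^2 - 34*z + 80)/(z^3 + z^2 - 33*z + 63)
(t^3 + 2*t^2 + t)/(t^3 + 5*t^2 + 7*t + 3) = t/(t + 3)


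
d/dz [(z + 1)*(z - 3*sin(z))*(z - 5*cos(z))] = (z + 1)*(z - 3*sin(z))*(5*sin(z) + 1) - (z + 1)*(z - 5*cos(z))*(3*cos(z) - 1) + (z - 3*sin(z))*(z - 5*cos(z))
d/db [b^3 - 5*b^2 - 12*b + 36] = 3*b^2 - 10*b - 12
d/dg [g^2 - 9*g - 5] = 2*g - 9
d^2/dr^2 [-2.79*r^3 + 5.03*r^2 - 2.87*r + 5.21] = 10.06 - 16.74*r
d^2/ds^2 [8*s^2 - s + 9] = 16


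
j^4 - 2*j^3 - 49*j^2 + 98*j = j*(j - 7)*(j - 2)*(j + 7)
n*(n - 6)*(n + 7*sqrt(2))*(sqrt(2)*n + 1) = sqrt(2)*n^4 - 6*sqrt(2)*n^3 + 15*n^3 - 90*n^2 + 7*sqrt(2)*n^2 - 42*sqrt(2)*n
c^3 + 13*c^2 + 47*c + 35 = (c + 1)*(c + 5)*(c + 7)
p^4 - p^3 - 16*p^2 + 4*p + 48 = (p - 4)*(p - 2)*(p + 2)*(p + 3)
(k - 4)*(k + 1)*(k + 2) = k^3 - k^2 - 10*k - 8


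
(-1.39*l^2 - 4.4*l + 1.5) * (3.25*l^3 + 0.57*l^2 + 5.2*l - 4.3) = -4.5175*l^5 - 15.0923*l^4 - 4.861*l^3 - 16.048*l^2 + 26.72*l - 6.45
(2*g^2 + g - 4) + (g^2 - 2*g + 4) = 3*g^2 - g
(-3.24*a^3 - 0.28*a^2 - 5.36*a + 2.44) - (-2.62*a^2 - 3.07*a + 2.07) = -3.24*a^3 + 2.34*a^2 - 2.29*a + 0.37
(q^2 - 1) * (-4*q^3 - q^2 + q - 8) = -4*q^5 - q^4 + 5*q^3 - 7*q^2 - q + 8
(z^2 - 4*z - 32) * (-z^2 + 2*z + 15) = -z^4 + 6*z^3 + 39*z^2 - 124*z - 480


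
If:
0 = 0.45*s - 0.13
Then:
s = 0.29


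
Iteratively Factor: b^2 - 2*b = (b - 2)*(b)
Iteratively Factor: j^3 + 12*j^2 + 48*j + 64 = (j + 4)*(j^2 + 8*j + 16) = (j + 4)^2*(j + 4)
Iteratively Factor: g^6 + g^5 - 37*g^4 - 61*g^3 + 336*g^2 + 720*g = (g + 3)*(g^5 - 2*g^4 - 31*g^3 + 32*g^2 + 240*g) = (g - 5)*(g + 3)*(g^4 + 3*g^3 - 16*g^2 - 48*g) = (g - 5)*(g + 3)^2*(g^3 - 16*g) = (g - 5)*(g + 3)^2*(g + 4)*(g^2 - 4*g) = (g - 5)*(g - 4)*(g + 3)^2*(g + 4)*(g)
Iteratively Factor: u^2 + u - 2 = (u - 1)*(u + 2)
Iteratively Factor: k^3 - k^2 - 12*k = (k)*(k^2 - k - 12) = k*(k - 4)*(k + 3)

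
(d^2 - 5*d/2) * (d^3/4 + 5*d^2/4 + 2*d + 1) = d^5/4 + 5*d^4/8 - 9*d^3/8 - 4*d^2 - 5*d/2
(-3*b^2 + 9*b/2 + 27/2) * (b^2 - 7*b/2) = -3*b^4 + 15*b^3 - 9*b^2/4 - 189*b/4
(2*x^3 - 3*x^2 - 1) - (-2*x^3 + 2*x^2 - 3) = 4*x^3 - 5*x^2 + 2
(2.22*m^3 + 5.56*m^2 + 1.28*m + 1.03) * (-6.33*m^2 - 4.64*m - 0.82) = -14.0526*m^5 - 45.4956*m^4 - 35.7212*m^3 - 17.0183*m^2 - 5.8288*m - 0.8446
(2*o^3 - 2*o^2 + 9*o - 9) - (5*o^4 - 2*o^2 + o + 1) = -5*o^4 + 2*o^3 + 8*o - 10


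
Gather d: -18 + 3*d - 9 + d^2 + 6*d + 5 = d^2 + 9*d - 22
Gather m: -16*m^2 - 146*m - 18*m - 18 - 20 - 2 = -16*m^2 - 164*m - 40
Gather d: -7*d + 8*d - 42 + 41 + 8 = d + 7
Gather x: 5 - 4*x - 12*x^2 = -12*x^2 - 4*x + 5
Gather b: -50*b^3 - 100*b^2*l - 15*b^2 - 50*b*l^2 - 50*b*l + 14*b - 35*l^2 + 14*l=-50*b^3 + b^2*(-100*l - 15) + b*(-50*l^2 - 50*l + 14) - 35*l^2 + 14*l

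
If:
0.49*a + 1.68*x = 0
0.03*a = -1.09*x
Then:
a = 0.00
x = 0.00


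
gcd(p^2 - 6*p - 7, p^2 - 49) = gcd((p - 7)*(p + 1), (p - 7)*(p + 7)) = p - 7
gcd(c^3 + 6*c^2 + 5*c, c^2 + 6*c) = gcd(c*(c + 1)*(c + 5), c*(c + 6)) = c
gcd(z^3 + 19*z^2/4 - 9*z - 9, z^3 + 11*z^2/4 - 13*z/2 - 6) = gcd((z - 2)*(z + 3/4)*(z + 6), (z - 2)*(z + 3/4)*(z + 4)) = z^2 - 5*z/4 - 3/2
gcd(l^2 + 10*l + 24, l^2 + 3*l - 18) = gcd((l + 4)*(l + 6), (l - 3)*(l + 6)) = l + 6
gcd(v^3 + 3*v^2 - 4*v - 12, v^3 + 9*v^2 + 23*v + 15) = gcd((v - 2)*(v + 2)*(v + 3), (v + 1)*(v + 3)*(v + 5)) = v + 3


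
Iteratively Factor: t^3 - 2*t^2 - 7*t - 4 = (t + 1)*(t^2 - 3*t - 4) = (t - 4)*(t + 1)*(t + 1)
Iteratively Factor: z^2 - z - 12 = (z - 4)*(z + 3)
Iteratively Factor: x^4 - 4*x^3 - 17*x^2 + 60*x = (x - 5)*(x^3 + x^2 - 12*x) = x*(x - 5)*(x^2 + x - 12) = x*(x - 5)*(x + 4)*(x - 3)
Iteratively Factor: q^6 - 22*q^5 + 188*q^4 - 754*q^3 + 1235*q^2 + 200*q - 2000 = (q + 1)*(q^5 - 23*q^4 + 211*q^3 - 965*q^2 + 2200*q - 2000) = (q - 5)*(q + 1)*(q^4 - 18*q^3 + 121*q^2 - 360*q + 400) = (q - 5)*(q - 4)*(q + 1)*(q^3 - 14*q^2 + 65*q - 100) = (q - 5)^2*(q - 4)*(q + 1)*(q^2 - 9*q + 20) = (q - 5)^3*(q - 4)*(q + 1)*(q - 4)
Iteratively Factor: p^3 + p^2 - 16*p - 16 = (p + 1)*(p^2 - 16) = (p - 4)*(p + 1)*(p + 4)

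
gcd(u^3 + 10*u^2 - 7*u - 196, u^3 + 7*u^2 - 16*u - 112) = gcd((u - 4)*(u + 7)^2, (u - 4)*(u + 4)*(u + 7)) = u^2 + 3*u - 28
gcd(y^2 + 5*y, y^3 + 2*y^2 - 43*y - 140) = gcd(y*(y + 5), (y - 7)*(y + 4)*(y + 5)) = y + 5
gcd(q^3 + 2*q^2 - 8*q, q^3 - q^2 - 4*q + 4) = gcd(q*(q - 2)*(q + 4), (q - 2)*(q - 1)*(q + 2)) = q - 2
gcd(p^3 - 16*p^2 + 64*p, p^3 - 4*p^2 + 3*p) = p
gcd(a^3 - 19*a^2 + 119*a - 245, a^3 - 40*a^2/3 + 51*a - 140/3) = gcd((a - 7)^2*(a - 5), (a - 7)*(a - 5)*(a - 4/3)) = a^2 - 12*a + 35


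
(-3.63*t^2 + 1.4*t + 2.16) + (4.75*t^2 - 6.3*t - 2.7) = 1.12*t^2 - 4.9*t - 0.54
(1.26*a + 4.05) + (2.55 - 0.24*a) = 1.02*a + 6.6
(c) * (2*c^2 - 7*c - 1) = 2*c^3 - 7*c^2 - c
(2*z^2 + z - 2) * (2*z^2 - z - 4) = 4*z^4 - 13*z^2 - 2*z + 8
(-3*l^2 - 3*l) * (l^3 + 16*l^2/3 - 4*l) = -3*l^5 - 19*l^4 - 4*l^3 + 12*l^2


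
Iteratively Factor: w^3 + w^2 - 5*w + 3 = (w + 3)*(w^2 - 2*w + 1) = (w - 1)*(w + 3)*(w - 1)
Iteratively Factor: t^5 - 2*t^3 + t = (t - 1)*(t^4 + t^3 - t^2 - t) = t*(t - 1)*(t^3 + t^2 - t - 1) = t*(t - 1)*(t + 1)*(t^2 - 1) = t*(t - 1)*(t + 1)^2*(t - 1)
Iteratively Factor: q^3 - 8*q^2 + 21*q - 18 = (q - 2)*(q^2 - 6*q + 9) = (q - 3)*(q - 2)*(q - 3)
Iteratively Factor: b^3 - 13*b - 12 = (b - 4)*(b^2 + 4*b + 3) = (b - 4)*(b + 3)*(b + 1)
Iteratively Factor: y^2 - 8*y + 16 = (y - 4)*(y - 4)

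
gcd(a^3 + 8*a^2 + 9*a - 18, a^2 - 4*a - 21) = a + 3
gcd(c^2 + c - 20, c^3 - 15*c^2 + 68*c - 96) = c - 4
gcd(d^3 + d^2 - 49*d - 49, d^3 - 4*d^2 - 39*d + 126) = d - 7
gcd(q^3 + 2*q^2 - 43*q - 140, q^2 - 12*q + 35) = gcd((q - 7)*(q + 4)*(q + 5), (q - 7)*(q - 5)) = q - 7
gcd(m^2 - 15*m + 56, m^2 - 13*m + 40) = m - 8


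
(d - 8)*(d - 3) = d^2 - 11*d + 24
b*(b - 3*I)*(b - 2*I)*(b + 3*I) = b^4 - 2*I*b^3 + 9*b^2 - 18*I*b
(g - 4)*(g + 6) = g^2 + 2*g - 24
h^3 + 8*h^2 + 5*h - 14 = (h - 1)*(h + 2)*(h + 7)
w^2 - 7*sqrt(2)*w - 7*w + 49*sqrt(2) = (w - 7)*(w - 7*sqrt(2))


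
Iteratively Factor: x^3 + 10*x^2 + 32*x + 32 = (x + 4)*(x^2 + 6*x + 8) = (x + 4)^2*(x + 2)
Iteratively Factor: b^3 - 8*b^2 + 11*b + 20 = (b - 5)*(b^2 - 3*b - 4) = (b - 5)*(b - 4)*(b + 1)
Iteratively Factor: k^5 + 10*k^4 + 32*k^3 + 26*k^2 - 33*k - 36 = (k + 1)*(k^4 + 9*k^3 + 23*k^2 + 3*k - 36) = (k + 1)*(k + 3)*(k^3 + 6*k^2 + 5*k - 12) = (k - 1)*(k + 1)*(k + 3)*(k^2 + 7*k + 12) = (k - 1)*(k + 1)*(k + 3)^2*(k + 4)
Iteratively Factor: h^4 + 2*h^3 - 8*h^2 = (h)*(h^3 + 2*h^2 - 8*h) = h*(h - 2)*(h^2 + 4*h) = h^2*(h - 2)*(h + 4)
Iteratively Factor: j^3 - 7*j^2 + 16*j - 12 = (j - 3)*(j^2 - 4*j + 4) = (j - 3)*(j - 2)*(j - 2)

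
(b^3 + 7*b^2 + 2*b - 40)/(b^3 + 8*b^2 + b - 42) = (b^2 + 9*b + 20)/(b^2 + 10*b + 21)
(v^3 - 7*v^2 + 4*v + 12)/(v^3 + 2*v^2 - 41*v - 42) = (v - 2)/(v + 7)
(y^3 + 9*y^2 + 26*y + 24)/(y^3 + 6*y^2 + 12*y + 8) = (y^2 + 7*y + 12)/(y^2 + 4*y + 4)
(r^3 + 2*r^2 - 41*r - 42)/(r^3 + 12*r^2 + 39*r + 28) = (r - 6)/(r + 4)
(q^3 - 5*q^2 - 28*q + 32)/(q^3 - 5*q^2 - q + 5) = (q^2 - 4*q - 32)/(q^2 - 4*q - 5)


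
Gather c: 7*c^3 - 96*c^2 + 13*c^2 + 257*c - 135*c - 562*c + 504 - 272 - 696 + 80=7*c^3 - 83*c^2 - 440*c - 384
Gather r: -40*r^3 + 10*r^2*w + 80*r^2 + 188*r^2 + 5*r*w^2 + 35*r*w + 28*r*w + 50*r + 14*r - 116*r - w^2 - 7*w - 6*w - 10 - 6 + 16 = -40*r^3 + r^2*(10*w + 268) + r*(5*w^2 + 63*w - 52) - w^2 - 13*w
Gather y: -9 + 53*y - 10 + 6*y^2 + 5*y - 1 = 6*y^2 + 58*y - 20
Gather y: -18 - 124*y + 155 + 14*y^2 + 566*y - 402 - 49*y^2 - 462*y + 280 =-35*y^2 - 20*y + 15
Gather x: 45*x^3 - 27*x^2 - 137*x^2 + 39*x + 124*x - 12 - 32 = 45*x^3 - 164*x^2 + 163*x - 44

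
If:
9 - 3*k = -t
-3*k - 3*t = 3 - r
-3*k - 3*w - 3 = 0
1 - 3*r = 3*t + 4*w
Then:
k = 104/41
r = 264/41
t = -57/41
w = -145/41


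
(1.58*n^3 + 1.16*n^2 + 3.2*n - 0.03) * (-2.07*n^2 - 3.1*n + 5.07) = -3.2706*n^5 - 7.2992*n^4 - 2.2094*n^3 - 3.9767*n^2 + 16.317*n - 0.1521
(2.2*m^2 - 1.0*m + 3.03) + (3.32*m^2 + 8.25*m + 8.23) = 5.52*m^2 + 7.25*m + 11.26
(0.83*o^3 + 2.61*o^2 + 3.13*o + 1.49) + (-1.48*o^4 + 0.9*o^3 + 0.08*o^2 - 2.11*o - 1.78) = -1.48*o^4 + 1.73*o^3 + 2.69*o^2 + 1.02*o - 0.29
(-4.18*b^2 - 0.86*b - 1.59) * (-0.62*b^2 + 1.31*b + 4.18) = 2.5916*b^4 - 4.9426*b^3 - 17.6132*b^2 - 5.6777*b - 6.6462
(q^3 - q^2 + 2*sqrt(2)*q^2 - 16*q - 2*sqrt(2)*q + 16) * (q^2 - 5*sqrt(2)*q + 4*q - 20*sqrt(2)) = q^5 - 3*sqrt(2)*q^4 + 3*q^4 - 40*q^3 - 9*sqrt(2)*q^3 - 108*q^2 + 92*sqrt(2)*q^2 + 144*q + 240*sqrt(2)*q - 320*sqrt(2)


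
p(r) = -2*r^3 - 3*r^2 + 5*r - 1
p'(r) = -6*r^2 - 6*r + 5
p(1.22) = -3.00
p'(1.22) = -11.25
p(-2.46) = -1.68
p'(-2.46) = -16.55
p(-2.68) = 2.55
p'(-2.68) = -22.01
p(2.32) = -30.52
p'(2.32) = -41.21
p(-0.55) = -4.32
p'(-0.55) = 6.48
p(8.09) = -1215.84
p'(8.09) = -436.23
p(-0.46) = -3.74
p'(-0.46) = 6.49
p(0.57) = 0.50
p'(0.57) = -0.37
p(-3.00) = 11.00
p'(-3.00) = -31.00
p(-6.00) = 293.00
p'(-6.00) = -175.00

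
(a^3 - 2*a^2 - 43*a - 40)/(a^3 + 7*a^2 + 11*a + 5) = (a - 8)/(a + 1)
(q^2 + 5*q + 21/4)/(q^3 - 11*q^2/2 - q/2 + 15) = (q + 7/2)/(q^2 - 7*q + 10)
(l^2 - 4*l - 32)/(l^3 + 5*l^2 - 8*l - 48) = (l - 8)/(l^2 + l - 12)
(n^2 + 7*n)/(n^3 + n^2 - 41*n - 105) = n*(n + 7)/(n^3 + n^2 - 41*n - 105)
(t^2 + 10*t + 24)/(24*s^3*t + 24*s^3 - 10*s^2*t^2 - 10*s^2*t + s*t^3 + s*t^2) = (t^2 + 10*t + 24)/(s*(24*s^2*t + 24*s^2 - 10*s*t^2 - 10*s*t + t^3 + t^2))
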